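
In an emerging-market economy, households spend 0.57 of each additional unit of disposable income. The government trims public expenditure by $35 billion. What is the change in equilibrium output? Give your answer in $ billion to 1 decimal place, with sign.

Expenditure multiplier = 1/(1 − MPC) = 1/(1 − 0.57) = 1/0.43 ≈ 2.326.
ΔY = k × ΔG = (−$35 billion) / 0.43 ≈ −$81.4 billion.

−$81.4 billion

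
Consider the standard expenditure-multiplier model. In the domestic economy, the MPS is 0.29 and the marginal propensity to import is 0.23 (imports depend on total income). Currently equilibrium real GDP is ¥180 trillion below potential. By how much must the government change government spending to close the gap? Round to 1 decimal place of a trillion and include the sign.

+¥93.6 trillion

MPC = 1 − MPS = 1 − 0.29 = 0.71.
Spending multiplier = 1/(1 − c + m) = 1/(1 − 0.71 + 0.23) = 1/0.52 ≈ 1.923.
Need ΔY = +¥180 trillion, so ΔG = ΔY/k = (+¥180 trillion) × 0.52 = +¥93.6 trillion.
The government should increase government spending by ¥93.6 trillion.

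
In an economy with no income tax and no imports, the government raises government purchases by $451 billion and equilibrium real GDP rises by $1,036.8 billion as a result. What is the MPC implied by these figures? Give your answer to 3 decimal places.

Implied spending multiplier k = ΔY/ΔG = 1,036.8/451 ≈ 2.2989.
Since k = 1/(1 − MPC), MPC = 1 − 1/k = 1 − ΔG/ΔY = 1 − 451/1,036.8 ≈ 0.565.

0.565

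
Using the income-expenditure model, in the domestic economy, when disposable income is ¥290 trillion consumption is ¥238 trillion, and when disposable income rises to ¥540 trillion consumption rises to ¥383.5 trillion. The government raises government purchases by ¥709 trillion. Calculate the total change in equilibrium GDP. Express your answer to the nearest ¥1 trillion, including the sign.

+¥1,696 trillion

MPC = ΔC/ΔYd = (383.5 − 238)/(540 − 290) = 145.5/250 = 0.582.
Expenditure multiplier = 1/(1 − MPC) = 1/(1 − 0.582) = 1/0.418 ≈ 2.392.
ΔY = k × ΔG = (+¥709 trillion) / 0.418 ≈ +¥1,696 trillion.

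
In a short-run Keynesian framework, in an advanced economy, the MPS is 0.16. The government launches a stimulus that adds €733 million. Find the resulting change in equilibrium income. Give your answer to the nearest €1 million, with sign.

MPC = 1 − MPS = 1 − 0.16 = 0.84.
Government-spending multiplier = 1/(1 − MPC) = 1/(1 − 0.84) = 1/0.16 = 6.25.
ΔY = k × ΔG = (+€733 million) / 0.16 ≈ +€4,581 million.

+€4,581 million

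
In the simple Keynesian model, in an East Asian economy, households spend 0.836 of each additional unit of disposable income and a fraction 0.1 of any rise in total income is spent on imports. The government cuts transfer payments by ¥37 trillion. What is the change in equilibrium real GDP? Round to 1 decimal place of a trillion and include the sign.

−¥117.2 trillion

The transfer change shifts disposable income by −¥37 trillion, so first-round consumption changes by c·ΔTR = 0.836 × (−¥37 trillion) = −¥30.932 trillion.
Expenditure multiplier = 1/(1 − c + m) = 1/(1 − 0.836 + 0.1) = 1/0.264 ≈ 3.788.
The transfer multiplier is c × k ≈ 3.167, so ΔY = k × (c·ΔTR) = (−¥30.932 trillion) / 0.264 ≈ −¥117.2 trillion.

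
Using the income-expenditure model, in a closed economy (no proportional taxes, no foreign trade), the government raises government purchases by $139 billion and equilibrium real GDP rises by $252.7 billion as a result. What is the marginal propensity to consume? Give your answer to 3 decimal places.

0.450

Implied spending multiplier k = ΔY/ΔG = 252.7/139 ≈ 1.818.
Since k = 1/(1 − MPC), MPC = 1 − 1/k = 1 − ΔG/ΔY = 1 − 139/252.7 ≈ 0.450.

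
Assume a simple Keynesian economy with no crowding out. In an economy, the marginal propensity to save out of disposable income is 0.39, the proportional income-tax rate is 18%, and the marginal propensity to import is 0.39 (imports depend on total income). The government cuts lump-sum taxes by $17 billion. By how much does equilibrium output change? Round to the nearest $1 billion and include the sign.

MPC = 1 − MPS = 1 − 0.39 = 0.61.
A lump-sum tax change of −$17 billion shifts disposable income by +$17 billion; first-round consumption changes by −c × ΔT = −0.61 × (−$17 billion) = +$10.37 billion.
Expenditure multiplier = 1/(1 − c(1−t) + m) = 1/(1 − 0.61×0.82 + 0.39) = 1/0.8898 ≈ 1.124.
The tax multiplier is −c × k ≈ −0.686, so ΔY = k × (−c·ΔT) = (+$10.37 billion) / 0.8898 ≈ +$12 billion.

+$12 billion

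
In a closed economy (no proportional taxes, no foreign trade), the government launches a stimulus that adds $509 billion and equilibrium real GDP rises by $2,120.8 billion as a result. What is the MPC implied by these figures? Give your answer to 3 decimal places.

0.760

Implied spending multiplier k = ΔY/ΔG = 2,120.8/509 ≈ 4.1666.
Since k = 1/(1 − MPC), MPC = 1 − 1/k = 1 − ΔG/ΔY = 1 − 509/2,120.8 ≈ 0.760.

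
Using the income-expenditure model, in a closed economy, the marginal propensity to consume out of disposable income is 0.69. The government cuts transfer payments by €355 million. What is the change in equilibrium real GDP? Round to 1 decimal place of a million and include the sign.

The transfer change shifts disposable income by −€355 million, so first-round consumption changes by c·ΔTR = 0.69 × (−€355 million) = −€244.95 million.
Expenditure multiplier = 1/(1 − MPC) = 1/(1 − 0.69) = 1/0.31 ≈ 3.226.
The transfer multiplier is c × k ≈ 2.226, so ΔY = k × (c·ΔTR) = (−€244.95 million) / 0.31 ≈ −€790.2 million.

−€790.2 million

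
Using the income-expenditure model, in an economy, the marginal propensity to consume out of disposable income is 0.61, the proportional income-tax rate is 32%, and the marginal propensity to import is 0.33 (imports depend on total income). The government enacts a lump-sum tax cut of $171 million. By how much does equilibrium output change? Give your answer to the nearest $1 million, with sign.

A lump-sum tax change of −$171 million shifts disposable income by +$171 million; first-round consumption changes by −c × ΔT = −0.61 × (−$171 million) = +$104.31 million.
Expenditure multiplier = 1/(1 − c(1−t) + m) = 1/(1 − 0.61×0.68 + 0.33) = 1/0.9152 ≈ 1.093.
The tax multiplier is −c × k ≈ −0.667, so ΔY = k × (−c·ΔT) = (+$104.31 million) / 0.9152 ≈ +$114 million.

+$114 million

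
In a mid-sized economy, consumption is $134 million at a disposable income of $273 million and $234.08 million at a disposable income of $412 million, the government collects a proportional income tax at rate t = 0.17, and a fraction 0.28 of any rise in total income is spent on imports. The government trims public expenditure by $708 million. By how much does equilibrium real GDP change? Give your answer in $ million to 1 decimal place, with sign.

MPC = ΔC/ΔYd = (234.08 − 134)/(412 − 273) = 100.08/139 = 0.72.
Government-spending multiplier = 1/(1 − c(1−t) + m) = 1/(1 − 0.72×0.83 + 0.28) = 1/0.6824 ≈ 1.465.
ΔY = k × ΔG = (−$708 million) / 0.6824 ≈ −$1,037.5 million.

−$1,037.5 million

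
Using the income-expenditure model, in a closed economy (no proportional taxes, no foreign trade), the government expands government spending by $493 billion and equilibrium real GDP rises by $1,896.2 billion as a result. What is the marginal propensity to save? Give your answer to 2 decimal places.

0.26

Implied spending multiplier k = ΔY/ΔG = 1,896.2/493 ≈ 3.8462.
Since k = 1/(1 − MPC), MPC = 1 − 1/k = 1 − ΔG/ΔY = 1 − 493/1,896.2 ≈ 0.74.
MPS = 1 − MPC = 0.26.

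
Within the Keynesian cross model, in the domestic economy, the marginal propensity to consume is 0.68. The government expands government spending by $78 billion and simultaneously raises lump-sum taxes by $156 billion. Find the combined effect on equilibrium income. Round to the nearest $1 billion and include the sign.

Expenditure multiplier = 1/(1 − MPC) = 1/(1 − 0.68) = 1/0.32 = 3.125.
ΔG contributes k·ΔG = (+$78 billion) / 0.32 ≈ +$243.8 billion.
ΔT of +$156 billion changes first-round spending by −c·ΔT = −$106.08 billion, contributing k·(−c·ΔT) = (−$106.08 billion) / 0.32 = −$331.5 billion.
Net ΔY = k(ΔG − c·ΔT) = (−$28.08 billion) / 0.32 ≈ −$88 billion.

−$88 billion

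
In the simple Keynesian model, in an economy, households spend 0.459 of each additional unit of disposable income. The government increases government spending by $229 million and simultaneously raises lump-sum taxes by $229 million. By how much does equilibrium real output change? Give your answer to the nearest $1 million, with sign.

+$229 million

Expenditure multiplier = 1/(1 − MPC) = 1/(1 − 0.459) = 1/0.541 ≈ 1.848.
ΔG contributes k·ΔG = (+$229 million) / 0.541 ≈ +$423.3 million.
ΔT of +$229 million changes first-round spending by −c·ΔT = −$105.111 million, contributing k·(−c·ΔT) = (−$105.111 million) / 0.541 ≈ −$194.3 million.
With ΔG = ΔT and no other leakages, the balanced-budget multiplier is 1, so ΔY = ΔG = +$229 million.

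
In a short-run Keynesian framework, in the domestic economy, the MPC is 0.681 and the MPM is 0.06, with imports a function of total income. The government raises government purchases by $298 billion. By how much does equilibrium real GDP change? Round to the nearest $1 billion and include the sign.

+$786 billion

Spending multiplier = 1/(1 − c + m) = 1/(1 − 0.681 + 0.06) = 1/0.379 ≈ 2.639.
ΔY = k × ΔG = (+$298 billion) / 0.379 ≈ +$786 billion.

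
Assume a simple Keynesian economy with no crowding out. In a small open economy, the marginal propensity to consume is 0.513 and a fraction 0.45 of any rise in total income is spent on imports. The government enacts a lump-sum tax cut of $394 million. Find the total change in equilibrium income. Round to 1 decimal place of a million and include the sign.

+$215.7 million

A lump-sum tax change of −$394 million shifts disposable income by +$394 million; first-round consumption changes by −c × ΔT = −0.513 × (−$394 million) = +$202.122 million.
Expenditure multiplier = 1/(1 − c + m) = 1/(1 − 0.513 + 0.45) = 1/0.937 ≈ 1.067.
The tax multiplier is −c × k ≈ −0.547, so ΔY = k × (−c·ΔT) = (+$202.122 million) / 0.937 ≈ +$215.7 million.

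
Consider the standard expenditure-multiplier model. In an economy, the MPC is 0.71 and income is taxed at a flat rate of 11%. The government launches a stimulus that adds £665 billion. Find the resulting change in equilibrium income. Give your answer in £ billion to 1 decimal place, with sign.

Spending multiplier = 1/(1 − c(1−t)) = 1/(1 − 0.71×0.89) = 1/0.3681 ≈ 2.717.
ΔY = k × ΔG = (+£665 billion) / 0.3681 ≈ +£1,806.6 billion.

+£1,806.6 billion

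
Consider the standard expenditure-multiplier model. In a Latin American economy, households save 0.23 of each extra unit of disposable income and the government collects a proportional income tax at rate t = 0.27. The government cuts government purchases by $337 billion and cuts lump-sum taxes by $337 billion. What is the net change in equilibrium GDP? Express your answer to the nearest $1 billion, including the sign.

−$177 billion

MPC = 1 − MPS = 1 − 0.23 = 0.77.
Expenditure multiplier = 1/(1 − c(1−t)) = 1/(1 − 0.77×0.73) = 1/0.4379 ≈ 2.284.
ΔG contributes k·ΔG = (−$337 billion) / 0.4379 ≈ −$769.6 billion.
ΔT of −$337 billion changes first-round spending by −c·ΔT = +$259.49 billion, contributing k·(−c·ΔT) = (+$259.49 billion) / 0.4379 ≈ +$592.6 billion.
Net ΔY = k(ΔG − c·ΔT) = (−$77.51 billion) / 0.4379 ≈ −$177 billion.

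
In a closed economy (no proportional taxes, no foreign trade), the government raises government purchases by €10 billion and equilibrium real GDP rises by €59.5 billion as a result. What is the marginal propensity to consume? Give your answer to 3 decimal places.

0.832

Implied spending multiplier k = ΔY/ΔG = 59.5/10 = 5.95.
Since k = 1/(1 − MPC), MPC = 1 − 1/k = 1 − ΔG/ΔY = 1 − 10/59.5 ≈ 0.832.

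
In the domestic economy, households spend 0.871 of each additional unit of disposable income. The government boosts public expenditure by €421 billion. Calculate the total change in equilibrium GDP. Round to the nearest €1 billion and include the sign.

+€3,264 billion

Spending multiplier = 1/(1 − MPC) = 1/(1 − 0.871) = 1/0.129 ≈ 7.752.
ΔY = k × ΔG = (+€421 billion) / 0.129 ≈ +€3,264 billion.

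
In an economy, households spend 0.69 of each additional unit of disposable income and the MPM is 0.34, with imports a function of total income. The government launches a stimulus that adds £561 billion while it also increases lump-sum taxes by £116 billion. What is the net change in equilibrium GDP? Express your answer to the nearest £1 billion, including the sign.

+£740 billion

Expenditure multiplier = 1/(1 − c + m) = 1/(1 − 0.69 + 0.34) = 1/0.65 ≈ 1.538.
ΔG contributes k·ΔG = (+£561 billion) / 0.65 ≈ +£863.1 billion.
ΔT of +£116 billion changes first-round spending by −c·ΔT = −£80.04 billion, contributing k·(−c·ΔT) = (−£80.04 billion) / 0.65 ≈ −£123.1 billion.
Net ΔY = k(ΔG − c·ΔT) = (+£480.96 billion) / 0.65 ≈ +£740 billion.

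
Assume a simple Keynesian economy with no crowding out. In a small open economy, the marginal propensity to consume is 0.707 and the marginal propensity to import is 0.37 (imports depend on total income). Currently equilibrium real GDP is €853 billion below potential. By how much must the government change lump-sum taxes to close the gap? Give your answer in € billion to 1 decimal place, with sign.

−€799.9 billion

Spending multiplier = 1/(1 − c + m) = 1/(1 − 0.707 + 0.37) = 1/0.663 ≈ 1.508.
Tax multiplier = −c·k = −0.707/0.663 ≈ −1.066. Need ΔY = +€853 billion, so ΔT = ΔY/(−c·k) = −(+€853 billion) × 0.663 / 0.707 ≈ −€799.9 billion.
The government should cut lump-sum taxes by €799.9 billion.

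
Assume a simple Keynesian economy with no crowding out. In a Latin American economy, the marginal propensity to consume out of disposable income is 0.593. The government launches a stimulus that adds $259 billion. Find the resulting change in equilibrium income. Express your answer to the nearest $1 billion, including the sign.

Expenditure multiplier = 1/(1 − MPC) = 1/(1 − 0.593) = 1/0.407 ≈ 2.457.
ΔY = k × ΔG = (+$259 billion) / 0.407 ≈ +$636 billion.

+$636 billion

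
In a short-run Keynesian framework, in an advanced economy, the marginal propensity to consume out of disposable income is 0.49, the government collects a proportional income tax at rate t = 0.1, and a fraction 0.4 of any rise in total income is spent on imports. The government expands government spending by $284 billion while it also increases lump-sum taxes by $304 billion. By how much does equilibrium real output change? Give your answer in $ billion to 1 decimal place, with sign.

+$140.8 billion

Expenditure multiplier = 1/(1 − c(1−t) + m) = 1/(1 − 0.49×0.9 + 0.4) = 1/0.959 ≈ 1.043.
ΔG contributes k·ΔG = (+$284 billion) / 0.959 ≈ +$296.1 billion.
ΔT of +$304 billion changes first-round spending by −c·ΔT = −$148.96 billion, contributing k·(−c·ΔT) = (−$148.96 billion) / 0.959 ≈ −$155.3 billion.
Net ΔY = k(ΔG − c·ΔT) = (+$135.04 billion) / 0.959 ≈ +$140.8 billion.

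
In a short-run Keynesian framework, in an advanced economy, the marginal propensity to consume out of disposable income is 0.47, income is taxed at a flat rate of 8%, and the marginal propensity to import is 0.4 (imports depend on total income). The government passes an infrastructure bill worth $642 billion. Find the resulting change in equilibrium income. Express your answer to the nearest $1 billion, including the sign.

+$663 billion

Spending multiplier = 1/(1 − c(1−t) + m) = 1/(1 − 0.47×0.92 + 0.4) = 1/0.9676 ≈ 1.033.
ΔY = k × ΔG = (+$642 billion) / 0.9676 ≈ +$663 billion.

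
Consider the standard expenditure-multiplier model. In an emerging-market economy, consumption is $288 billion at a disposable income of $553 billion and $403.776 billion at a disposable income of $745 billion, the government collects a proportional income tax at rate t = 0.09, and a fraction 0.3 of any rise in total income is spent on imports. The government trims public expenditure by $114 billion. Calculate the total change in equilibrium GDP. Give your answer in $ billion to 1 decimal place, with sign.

−$151.7 billion

MPC = ΔC/ΔYd = (403.776 − 288)/(745 − 553) = 115.776/192 = 0.603.
Expenditure multiplier = 1/(1 − c(1−t) + m) = 1/(1 − 0.603×0.91 + 0.3) = 1/0.75127 ≈ 1.331.
ΔY = k × ΔG = (−$114 billion) / 0.75127 ≈ −$151.7 billion.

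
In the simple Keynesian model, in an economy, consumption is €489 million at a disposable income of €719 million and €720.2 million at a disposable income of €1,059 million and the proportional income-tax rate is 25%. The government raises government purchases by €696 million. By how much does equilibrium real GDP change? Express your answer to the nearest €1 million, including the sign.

+€1,420 million

MPC = ΔC/ΔYd = (720.2 − 489)/(1,059 − 719) = 231.2/340 = 0.68.
Expenditure multiplier = 1/(1 − c(1−t)) = 1/(1 − 0.68×0.75) = 1/0.49 ≈ 2.041.
ΔY = k × ΔG = (+€696 million) / 0.49 ≈ +€1,420 million.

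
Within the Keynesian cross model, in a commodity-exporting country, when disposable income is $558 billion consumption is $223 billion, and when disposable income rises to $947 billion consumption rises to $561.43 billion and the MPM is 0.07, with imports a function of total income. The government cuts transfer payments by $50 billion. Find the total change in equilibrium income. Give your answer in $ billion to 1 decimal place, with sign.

−$217.5 billion

MPC = ΔC/ΔYd = (561.43 − 223)/(947 − 558) = 338.43/389 = 0.87.
The transfer change shifts disposable income by −$50 billion, so first-round consumption changes by c·ΔTR = 0.87 × (−$50 billion) = −$43.5 billion.
Expenditure multiplier = 1/(1 − c + m) = 1/(1 − 0.87 + 0.07) = 1/0.2 = 5.
The transfer multiplier is c × k = 4.35, so ΔY = k × (c·ΔTR) = (−$43.5 billion) / 0.2 = −$217.5 billion.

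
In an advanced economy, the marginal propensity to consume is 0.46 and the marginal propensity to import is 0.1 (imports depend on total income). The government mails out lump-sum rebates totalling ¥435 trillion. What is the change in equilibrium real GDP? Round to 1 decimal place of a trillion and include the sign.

+¥312.7 trillion

A lump-sum tax change of −¥435 trillion shifts disposable income by +¥435 trillion; first-round consumption changes by −c × ΔT = −0.46 × (−¥435 trillion) = +¥200.1 trillion.
Expenditure multiplier = 1/(1 − c + m) = 1/(1 − 0.46 + 0.1) = 1/0.64 ≈ 1.563.
The tax multiplier is −c × k ≈ −0.719, so ΔY = k × (−c·ΔT) = (+¥200.1 trillion) / 0.64 ≈ +¥312.7 trillion.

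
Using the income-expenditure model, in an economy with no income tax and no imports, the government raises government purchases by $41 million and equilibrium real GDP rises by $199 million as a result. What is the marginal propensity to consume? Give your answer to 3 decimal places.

0.794

Implied spending multiplier k = ΔY/ΔG = 199/41 ≈ 4.8537.
Since k = 1/(1 − MPC), MPC = 1 − 1/k = 1 − ΔG/ΔY = 1 − 41/199 ≈ 0.794.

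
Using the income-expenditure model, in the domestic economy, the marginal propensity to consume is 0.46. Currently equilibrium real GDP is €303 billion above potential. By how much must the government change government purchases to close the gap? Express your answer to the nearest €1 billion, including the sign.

−€164 billion

Spending multiplier = 1/(1 − MPC) = 1/(1 − 0.46) = 1/0.54 ≈ 1.852.
Need ΔY = −€303 billion, so ΔG = ΔY/k = (−€303 billion) × 0.54 ≈ −€164 billion.
The government should cut government purchases by €164 billion.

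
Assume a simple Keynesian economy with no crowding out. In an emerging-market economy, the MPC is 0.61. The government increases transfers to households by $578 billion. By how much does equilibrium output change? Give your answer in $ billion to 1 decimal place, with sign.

The transfer change shifts disposable income by +$578 billion, so first-round consumption changes by c·ΔTR = 0.61 × (+$578 billion) = +$352.58 billion.
Expenditure multiplier = 1/(1 − MPC) = 1/(1 − 0.61) = 1/0.39 ≈ 2.564.
The transfer multiplier is c × k ≈ 1.564, so ΔY = k × (c·ΔTR) = (+$352.58 billion) / 0.39 ≈ +$904.1 billion.

+$904.1 billion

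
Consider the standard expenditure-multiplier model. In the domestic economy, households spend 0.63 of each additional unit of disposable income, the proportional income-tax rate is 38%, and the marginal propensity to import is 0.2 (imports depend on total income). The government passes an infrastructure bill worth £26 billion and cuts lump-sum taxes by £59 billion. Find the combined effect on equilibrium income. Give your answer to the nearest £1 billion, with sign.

Expenditure multiplier = 1/(1 − c(1−t) + m) = 1/(1 − 0.63×0.62 + 0.2) = 1/0.8094 ≈ 1.235.
ΔG contributes k·ΔG = (+£26 billion) / 0.8094 ≈ +£32.1 billion.
ΔT of −£59 billion changes first-round spending by −c·ΔT = +£37.17 billion, contributing k·(−c·ΔT) = (+£37.17 billion) / 0.8094 ≈ +£45.9 billion.
Net ΔY = k(ΔG − c·ΔT) = (+£63.17 billion) / 0.8094 ≈ +£78 billion.

+£78 billion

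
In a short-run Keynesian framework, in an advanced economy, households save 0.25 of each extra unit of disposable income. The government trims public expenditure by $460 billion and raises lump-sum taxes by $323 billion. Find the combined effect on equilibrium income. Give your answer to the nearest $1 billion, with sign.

−$2,809 billion

MPC = 1 − MPS = 1 − 0.25 = 0.75.
Expenditure multiplier = 1/(1 − MPC) = 1/(1 − 0.75) = 1/0.25 = 4.
ΔG contributes k·ΔG = (−$460 billion) / 0.25 = −$1,840 billion.
ΔT of +$323 billion changes first-round spending by −c·ΔT = −$242.25 billion, contributing k·(−c·ΔT) = (−$242.25 billion) / 0.25 = −$969 billion.
Net ΔY = k(ΔG − c·ΔT) = (−$702.25 billion) / 0.25 = −$2,809 billion.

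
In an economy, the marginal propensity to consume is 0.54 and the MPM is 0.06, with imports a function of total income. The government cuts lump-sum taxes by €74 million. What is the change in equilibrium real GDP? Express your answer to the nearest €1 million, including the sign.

A lump-sum tax change of −€74 million shifts disposable income by +€74 million; first-round consumption changes by −c × ΔT = −0.54 × (−€74 million) = +€39.96 million.
Expenditure multiplier = 1/(1 − c + m) = 1/(1 − 0.54 + 0.06) = 1/0.52 ≈ 1.923.
The tax multiplier is −c × k ≈ −1.038, so ΔY = k × (−c·ΔT) = (+€39.96 million) / 0.52 ≈ +€77 million.

+€77 million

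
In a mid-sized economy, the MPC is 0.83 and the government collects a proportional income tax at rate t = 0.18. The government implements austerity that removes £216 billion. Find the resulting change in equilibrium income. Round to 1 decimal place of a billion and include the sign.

Expenditure multiplier = 1/(1 − c(1−t)) = 1/(1 − 0.83×0.82) = 1/0.3194 ≈ 3.131.
ΔY = k × ΔG = (−£216 billion) / 0.3194 ≈ −£676.3 billion.

−£676.3 billion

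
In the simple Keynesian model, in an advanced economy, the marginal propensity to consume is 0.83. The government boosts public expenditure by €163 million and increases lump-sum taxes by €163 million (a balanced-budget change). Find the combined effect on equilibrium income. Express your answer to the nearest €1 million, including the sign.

+€163 million

Expenditure multiplier = 1/(1 − MPC) = 1/(1 − 0.83) = 1/0.17 ≈ 5.882.
ΔG contributes k·ΔG = (+€163 million) / 0.17 ≈ +€958.8 million.
ΔT of +€163 million changes first-round spending by −c·ΔT = −€135.29 million, contributing k·(−c·ΔT) = (−€135.29 million) / 0.17 ≈ −€795.8 million.
With ΔG = ΔT and no other leakages, the balanced-budget multiplier is 1, so ΔY = ΔG = +€163 million.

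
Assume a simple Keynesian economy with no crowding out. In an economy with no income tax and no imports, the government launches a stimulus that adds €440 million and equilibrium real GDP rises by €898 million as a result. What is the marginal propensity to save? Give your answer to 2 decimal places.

0.49

Implied spending multiplier k = ΔY/ΔG = 898/440 ≈ 2.0409.
Since k = 1/(1 − MPC), MPC = 1 − 1/k = 1 − ΔG/ΔY = 1 − 440/898 ≈ 0.51.
MPS = 1 − MPC = 0.49.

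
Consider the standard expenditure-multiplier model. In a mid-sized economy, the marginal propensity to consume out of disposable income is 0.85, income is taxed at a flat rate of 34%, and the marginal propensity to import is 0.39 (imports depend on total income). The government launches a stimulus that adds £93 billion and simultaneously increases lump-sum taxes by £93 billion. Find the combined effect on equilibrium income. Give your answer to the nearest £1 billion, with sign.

Expenditure multiplier = 1/(1 − c(1−t) + m) = 1/(1 − 0.85×0.66 + 0.39) = 1/0.829 ≈ 1.206.
ΔG contributes k·ΔG = (+£93 billion) / 0.829 ≈ +£112.2 billion.
ΔT of +£93 billion changes first-round spending by −c·ΔT = −£79.05 billion, contributing k·(−c·ΔT) = (−£79.05 billion) / 0.829 ≈ −£95.4 billion.
Net ΔY = k(ΔG − c·ΔT) = (+£13.95 billion) / 0.829 ≈ +£17 billion.

+£17 billion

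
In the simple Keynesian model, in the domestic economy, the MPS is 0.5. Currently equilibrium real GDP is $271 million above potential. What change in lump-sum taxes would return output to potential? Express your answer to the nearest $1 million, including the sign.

MPC = 1 − MPS = 1 − 0.5 = 0.5.
Spending multiplier = 1/(1 − MPC) = 1/(1 − 0.5) = 1/0.5 = 2.
Tax multiplier = −c·k = −0.5/0.5 = −1. Need ΔY = −$271 million, so ΔT = ΔY/(−c·k) = −(−$271 million) × 0.5 / 0.5 = +$271 million.
The government should raise lump-sum taxes by $271 million.

+$271 million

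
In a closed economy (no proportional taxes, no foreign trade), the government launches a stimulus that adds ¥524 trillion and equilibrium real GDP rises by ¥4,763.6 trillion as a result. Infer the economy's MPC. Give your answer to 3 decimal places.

Implied spending multiplier k = ΔY/ΔG = 4,763.6/524 ≈ 9.0908.
Since k = 1/(1 − MPC), MPC = 1 − 1/k = 1 − ΔG/ΔY = 1 − 524/4,763.6 ≈ 0.890.

0.890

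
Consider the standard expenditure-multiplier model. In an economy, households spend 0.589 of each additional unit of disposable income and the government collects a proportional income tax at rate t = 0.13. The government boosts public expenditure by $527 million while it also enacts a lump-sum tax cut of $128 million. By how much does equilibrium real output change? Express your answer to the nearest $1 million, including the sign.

+$1,235 million

Expenditure multiplier = 1/(1 − c(1−t)) = 1/(1 − 0.589×0.87) = 1/0.48757 ≈ 2.051.
ΔG contributes k·ΔG = (+$527 million) / 0.48757 ≈ +$1,080.9 million.
ΔT of −$128 million changes first-round spending by −c·ΔT = +$75.392 million, contributing k·(−c·ΔT) = (+$75.392 million) / 0.48757 ≈ +$154.6 million.
Net ΔY = k(ΔG − c·ΔT) = (+$602.392 million) / 0.48757 ≈ +$1,235 million.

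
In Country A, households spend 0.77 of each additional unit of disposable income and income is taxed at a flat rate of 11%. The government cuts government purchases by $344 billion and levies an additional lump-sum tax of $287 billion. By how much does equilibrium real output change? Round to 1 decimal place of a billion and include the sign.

Expenditure multiplier = 1/(1 − c(1−t)) = 1/(1 − 0.77×0.89) = 1/0.3147 ≈ 3.178.
ΔG contributes k·ΔG = (−$344 billion) / 0.3147 ≈ −$1,093.1 billion.
ΔT of +$287 billion changes first-round spending by −c·ΔT = −$220.99 billion, contributing k·(−c·ΔT) = (−$220.99 billion) / 0.3147 ≈ −$702.2 billion.
Net ΔY = k(ΔG − c·ΔT) = (−$564.99 billion) / 0.3147 ≈ −$1,795.3 billion.

−$1,795.3 billion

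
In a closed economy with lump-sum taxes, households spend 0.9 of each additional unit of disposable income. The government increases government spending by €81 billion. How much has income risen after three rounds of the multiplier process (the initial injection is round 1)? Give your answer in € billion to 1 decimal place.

€219.5 billion

Round 1 adds ΔG = €81 billion; each later round is MPC = 0.9 times the previous.
After 3 rounds: 81 + 72.9 + 65.61 = ΔG·(1 − c^3)/(1 − c) = 81 × (1 − 0.729)/0.1 ≈ €219.5 billion.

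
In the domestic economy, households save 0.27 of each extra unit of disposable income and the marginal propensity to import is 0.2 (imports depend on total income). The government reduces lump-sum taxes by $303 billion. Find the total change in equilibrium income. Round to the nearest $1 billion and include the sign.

MPC = 1 − MPS = 1 − 0.27 = 0.73.
A lump-sum tax change of −$303 billion shifts disposable income by +$303 billion; first-round consumption changes by −c × ΔT = −0.73 × (−$303 billion) = +$221.19 billion.
Expenditure multiplier = 1/(1 − c + m) = 1/(1 − 0.73 + 0.2) = 1/0.47 ≈ 2.128.
The tax multiplier is −c × k ≈ −1.553, so ΔY = k × (−c·ΔT) = (+$221.19 billion) / 0.47 ≈ +$471 billion.

+$471 billion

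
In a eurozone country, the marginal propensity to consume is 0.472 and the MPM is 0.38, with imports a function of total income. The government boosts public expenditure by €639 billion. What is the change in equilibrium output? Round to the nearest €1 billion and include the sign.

Expenditure multiplier = 1/(1 − c + m) = 1/(1 − 0.472 + 0.38) = 1/0.908 ≈ 1.101.
ΔY = k × ΔG = (+€639 billion) / 0.908 ≈ +€704 billion.

+€704 billion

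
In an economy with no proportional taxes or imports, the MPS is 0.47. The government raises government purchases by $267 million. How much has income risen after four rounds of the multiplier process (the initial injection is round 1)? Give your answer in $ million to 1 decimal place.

MPC = 1 − MPS = 1 − 0.47 = 0.53.
Round 1 adds ΔG = $267 million; each later round is MPC = 0.53 times the previous.
After 4 rounds: 267 + 141.51 + 75.0003 + 39.750159 = ΔG·(1 − c^4)/(1 − c) = 267 × (1 − 0.07890481)/0.47 ≈ $523.3 million.

$523.3 million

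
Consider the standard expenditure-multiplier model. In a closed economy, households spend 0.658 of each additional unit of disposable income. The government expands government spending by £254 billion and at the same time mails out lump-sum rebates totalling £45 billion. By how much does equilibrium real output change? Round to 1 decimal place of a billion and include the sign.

Expenditure multiplier = 1/(1 − MPC) = 1/(1 − 0.658) = 1/0.342 ≈ 2.924.
ΔG contributes k·ΔG = (+£254 billion) / 0.342 ≈ +£742.7 billion.
ΔT of −£45 billion changes first-round spending by −c·ΔT = +£29.61 billion, contributing k·(−c·ΔT) = (+£29.61 billion) / 0.342 ≈ +£86.6 billion.
Net ΔY = k(ΔG − c·ΔT) = (+£283.61 billion) / 0.342 ≈ +£829.3 billion.

+£829.3 billion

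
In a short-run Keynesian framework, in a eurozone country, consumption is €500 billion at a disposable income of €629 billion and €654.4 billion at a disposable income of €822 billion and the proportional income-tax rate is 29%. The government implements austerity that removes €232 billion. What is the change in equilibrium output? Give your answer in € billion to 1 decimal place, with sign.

−€537.0 billion

MPC = ΔC/ΔYd = (654.4 − 500)/(822 − 629) = 154.4/193 = 0.8.
Spending multiplier = 1/(1 − c(1−t)) = 1/(1 − 0.8×0.71) = 1/0.432 ≈ 2.315.
ΔY = k × ΔG = (−€232 billion) / 0.432 ≈ −€537 billion.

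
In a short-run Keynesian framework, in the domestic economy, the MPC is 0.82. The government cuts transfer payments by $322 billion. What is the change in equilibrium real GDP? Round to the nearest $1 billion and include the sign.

−$1,467 billion

The transfer change shifts disposable income by −$322 billion, so first-round consumption changes by c·ΔTR = 0.82 × (−$322 billion) = −$264.04 billion.
Expenditure multiplier = 1/(1 − MPC) = 1/(1 − 0.82) = 1/0.18 ≈ 5.556.
The transfer multiplier is c × k ≈ 4.556, so ΔY = k × (c·ΔTR) = (−$264.04 billion) / 0.18 ≈ −$1,467 billion.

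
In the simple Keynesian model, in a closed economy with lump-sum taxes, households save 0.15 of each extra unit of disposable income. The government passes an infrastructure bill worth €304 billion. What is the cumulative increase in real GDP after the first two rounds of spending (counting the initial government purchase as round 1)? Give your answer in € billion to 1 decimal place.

MPC = 1 − MPS = 1 − 0.15 = 0.85.
Round 1 adds ΔG = €304 billion; each later round is MPC = 0.85 times the previous.
After 2 rounds: 304 + 258.4 = ΔG·(1 − c^2)/(1 − c) = 304 × (1 − 0.7225)/0.15 = €562.4 billion.

€562.4 billion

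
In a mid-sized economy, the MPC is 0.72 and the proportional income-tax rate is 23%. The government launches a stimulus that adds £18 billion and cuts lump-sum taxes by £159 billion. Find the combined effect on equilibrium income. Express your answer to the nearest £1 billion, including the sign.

Expenditure multiplier = 1/(1 − c(1−t)) = 1/(1 − 0.72×0.77) = 1/0.4456 ≈ 2.244.
ΔG contributes k·ΔG = (+£18 billion) / 0.4456 ≈ +£40.4 billion.
ΔT of −£159 billion changes first-round spending by −c·ΔT = +£114.48 billion, contributing k·(−c·ΔT) = (+£114.48 billion) / 0.4456 ≈ +£256.9 billion.
Net ΔY = k(ΔG − c·ΔT) = (+£132.48 billion) / 0.4456 ≈ +£297 billion.

+£297 billion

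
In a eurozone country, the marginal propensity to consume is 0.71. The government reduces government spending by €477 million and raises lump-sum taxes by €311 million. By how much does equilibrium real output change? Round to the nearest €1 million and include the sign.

−€2,406 million

Expenditure multiplier = 1/(1 − MPC) = 1/(1 − 0.71) = 1/0.29 ≈ 3.448.
ΔG contributes k·ΔG = (−€477 million) / 0.29 ≈ −€1,644.8 million.
ΔT of +€311 million changes first-round spending by −c·ΔT = −€220.81 million, contributing k·(−c·ΔT) = (−€220.81 million) / 0.29 ≈ −€761.4 million.
Net ΔY = k(ΔG − c·ΔT) = (−€697.81 million) / 0.29 ≈ −€2,406 million.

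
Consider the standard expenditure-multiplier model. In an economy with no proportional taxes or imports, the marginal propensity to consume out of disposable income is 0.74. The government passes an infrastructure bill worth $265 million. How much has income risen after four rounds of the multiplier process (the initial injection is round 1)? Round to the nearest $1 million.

Round 1 adds ΔG = $265 million; each later round is MPC = 0.74 times the previous.
After 4 rounds: 265 + 196.1 + 145.114 + 107.38436 = ΔG·(1 − c^4)/(1 − c) = 265 × (1 − 0.29986576)/0.26 ≈ $714 million.

$714 million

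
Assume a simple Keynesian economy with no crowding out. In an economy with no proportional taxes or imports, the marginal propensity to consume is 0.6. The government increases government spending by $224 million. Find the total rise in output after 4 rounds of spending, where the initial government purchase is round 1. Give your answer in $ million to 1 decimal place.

Round 1 adds ΔG = $224 million; each later round is MPC = 0.6 times the previous.
After 4 rounds: 224 + 134.4 + 80.64 + 48.384 = ΔG·(1 − c^4)/(1 − c) = 224 × (1 − 0.1296)/0.4 ≈ $487.4 million.

$487.4 million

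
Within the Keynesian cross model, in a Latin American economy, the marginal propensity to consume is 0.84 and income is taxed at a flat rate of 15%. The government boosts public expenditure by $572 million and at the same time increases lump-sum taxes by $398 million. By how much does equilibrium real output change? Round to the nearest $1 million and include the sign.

Expenditure multiplier = 1/(1 − c(1−t)) = 1/(1 − 0.84×0.85) = 1/0.286 ≈ 3.497.
ΔG contributes k·ΔG = (+$572 million) / 0.286 = +$2,000 million.
ΔT of +$398 million changes first-round spending by −c·ΔT = −$334.32 million, contributing k·(−c·ΔT) = (−$334.32 million) / 0.286 ≈ −$1,169 million.
Net ΔY = k(ΔG − c·ΔT) = (+$237.68 million) / 0.286 ≈ +$831 million.

+$831 million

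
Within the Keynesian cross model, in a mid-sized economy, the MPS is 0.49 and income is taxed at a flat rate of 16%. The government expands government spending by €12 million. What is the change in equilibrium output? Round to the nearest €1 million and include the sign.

+€21 million

MPC = 1 − MPS = 1 − 0.49 = 0.51.
Spending multiplier = 1/(1 − c(1−t)) = 1/(1 − 0.51×0.84) = 1/0.5716 ≈ 1.749.
ΔY = k × ΔG = (+€12 million) / 0.5716 ≈ +€21 million.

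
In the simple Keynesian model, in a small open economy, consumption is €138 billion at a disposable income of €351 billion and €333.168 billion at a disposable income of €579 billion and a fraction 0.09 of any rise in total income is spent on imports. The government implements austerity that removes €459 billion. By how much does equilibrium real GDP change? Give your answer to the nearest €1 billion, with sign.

MPC = ΔC/ΔYd = (333.168 − 138)/(579 − 351) = 195.168/228 = 0.856.
Expenditure multiplier = 1/(1 − c + m) = 1/(1 − 0.856 + 0.09) = 1/0.234 ≈ 4.274.
ΔY = k × ΔG = (−€459 billion) / 0.234 ≈ −€1,962 billion.

−€1,962 billion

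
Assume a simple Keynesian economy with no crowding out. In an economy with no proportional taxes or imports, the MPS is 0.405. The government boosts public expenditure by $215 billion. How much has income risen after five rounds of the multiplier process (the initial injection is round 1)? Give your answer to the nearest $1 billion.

$491 billion

MPC = 1 − MPS = 1 − 0.405 = 0.595.
Round 1 adds ΔG = $215 billion; each later round is MPC = 0.595 times the previous.
After 5 rounds: 215 + 127.925 + 76.115375 + 45.288648125 + 26.946745634375 = ΔG·(1 − c^5)/(1 − c) = 215 × (1 − 0.074573551871875)/0.405 ≈ $491 billion.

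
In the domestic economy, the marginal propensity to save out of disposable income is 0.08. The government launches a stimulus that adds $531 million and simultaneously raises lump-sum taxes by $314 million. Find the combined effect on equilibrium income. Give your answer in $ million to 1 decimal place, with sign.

MPC = 1 − MPS = 1 − 0.08 = 0.92.
Expenditure multiplier = 1/(1 − MPC) = 1/(1 − 0.92) = 1/0.08 = 12.5.
ΔG contributes k·ΔG = (+$531 million) / 0.08 = +$6,637.5 million.
ΔT of +$314 million changes first-round spending by −c·ΔT = −$288.88 million, contributing k·(−c·ΔT) = (−$288.88 million) / 0.08 = −$3,611 million.
Net ΔY = k(ΔG − c·ΔT) = (+$242.12 million) / 0.08 = +$3,026.5 million.

+$3,026.5 million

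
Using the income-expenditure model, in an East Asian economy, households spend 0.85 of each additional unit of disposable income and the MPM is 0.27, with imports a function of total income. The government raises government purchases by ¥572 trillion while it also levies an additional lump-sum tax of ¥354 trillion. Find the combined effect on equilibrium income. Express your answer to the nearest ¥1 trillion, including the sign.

Expenditure multiplier = 1/(1 − c + m) = 1/(1 − 0.85 + 0.27) = 1/0.42 ≈ 2.381.
ΔG contributes k·ΔG = (+¥572 trillion) / 0.42 ≈ +¥1,361.9 trillion.
ΔT of +¥354 trillion changes first-round spending by −c·ΔT = −¥300.9 trillion, contributing k·(−c·ΔT) = (−¥300.9 trillion) / 0.42 ≈ −¥716.4 trillion.
Net ΔY = k(ΔG − c·ΔT) = (+¥271.1 trillion) / 0.42 ≈ +¥645 trillion.

+¥645 trillion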